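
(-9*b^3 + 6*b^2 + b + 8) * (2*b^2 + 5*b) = -18*b^5 - 33*b^4 + 32*b^3 + 21*b^2 + 40*b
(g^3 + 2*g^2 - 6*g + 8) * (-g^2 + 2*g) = -g^5 + 10*g^3 - 20*g^2 + 16*g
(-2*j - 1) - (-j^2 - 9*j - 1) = j^2 + 7*j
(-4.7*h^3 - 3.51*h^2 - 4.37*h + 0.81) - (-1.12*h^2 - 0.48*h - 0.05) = -4.7*h^3 - 2.39*h^2 - 3.89*h + 0.86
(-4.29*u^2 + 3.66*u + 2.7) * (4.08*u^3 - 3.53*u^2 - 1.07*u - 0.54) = -17.5032*u^5 + 30.0765*u^4 + 2.6865*u^3 - 11.1306*u^2 - 4.8654*u - 1.458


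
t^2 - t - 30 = (t - 6)*(t + 5)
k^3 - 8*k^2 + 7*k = k*(k - 7)*(k - 1)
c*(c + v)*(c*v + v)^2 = c^4*v^2 + c^3*v^3 + 2*c^3*v^2 + 2*c^2*v^3 + c^2*v^2 + c*v^3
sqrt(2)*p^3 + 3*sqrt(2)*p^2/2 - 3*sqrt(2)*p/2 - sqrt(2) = (p - 1)*(p + 2)*(sqrt(2)*p + sqrt(2)/2)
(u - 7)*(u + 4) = u^2 - 3*u - 28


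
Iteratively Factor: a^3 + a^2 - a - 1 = (a + 1)*(a^2 - 1) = (a + 1)^2*(a - 1)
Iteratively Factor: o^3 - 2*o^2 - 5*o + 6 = (o + 2)*(o^2 - 4*o + 3) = (o - 3)*(o + 2)*(o - 1)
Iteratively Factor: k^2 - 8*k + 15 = (k - 3)*(k - 5)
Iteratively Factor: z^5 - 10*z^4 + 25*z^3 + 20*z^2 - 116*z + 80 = (z - 1)*(z^4 - 9*z^3 + 16*z^2 + 36*z - 80) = (z - 4)*(z - 1)*(z^3 - 5*z^2 - 4*z + 20) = (z - 5)*(z - 4)*(z - 1)*(z^2 - 4) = (z - 5)*(z - 4)*(z - 1)*(z + 2)*(z - 2)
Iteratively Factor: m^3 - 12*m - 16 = (m + 2)*(m^2 - 2*m - 8) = (m + 2)^2*(m - 4)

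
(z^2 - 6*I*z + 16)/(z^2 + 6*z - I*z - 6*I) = (z^2 - 6*I*z + 16)/(z^2 + z*(6 - I) - 6*I)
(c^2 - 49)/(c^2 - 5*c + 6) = (c^2 - 49)/(c^2 - 5*c + 6)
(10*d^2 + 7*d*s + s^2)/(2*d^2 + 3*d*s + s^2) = (5*d + s)/(d + s)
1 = 1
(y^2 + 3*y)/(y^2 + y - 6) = y/(y - 2)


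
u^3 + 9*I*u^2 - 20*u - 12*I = (u + I)*(u + 2*I)*(u + 6*I)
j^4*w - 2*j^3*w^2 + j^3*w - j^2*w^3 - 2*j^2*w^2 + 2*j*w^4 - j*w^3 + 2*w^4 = (j - 2*w)*(j - w)*(j + w)*(j*w + w)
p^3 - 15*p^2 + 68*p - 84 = (p - 7)*(p - 6)*(p - 2)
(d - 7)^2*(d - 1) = d^3 - 15*d^2 + 63*d - 49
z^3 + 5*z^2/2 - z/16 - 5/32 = (z - 1/4)*(z + 1/4)*(z + 5/2)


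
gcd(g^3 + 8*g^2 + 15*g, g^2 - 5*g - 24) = g + 3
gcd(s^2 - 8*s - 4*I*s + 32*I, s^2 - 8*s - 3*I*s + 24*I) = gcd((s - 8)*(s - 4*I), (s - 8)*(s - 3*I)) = s - 8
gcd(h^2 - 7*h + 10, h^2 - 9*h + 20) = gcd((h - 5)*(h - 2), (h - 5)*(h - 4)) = h - 5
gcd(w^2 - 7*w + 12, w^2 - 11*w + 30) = 1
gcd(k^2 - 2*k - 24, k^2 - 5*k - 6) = k - 6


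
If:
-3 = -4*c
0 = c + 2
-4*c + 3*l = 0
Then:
No Solution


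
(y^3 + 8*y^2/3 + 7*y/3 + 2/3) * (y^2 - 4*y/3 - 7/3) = y^5 + 4*y^4/3 - 32*y^3/9 - 26*y^2/3 - 19*y/3 - 14/9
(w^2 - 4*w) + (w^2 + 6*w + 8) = 2*w^2 + 2*w + 8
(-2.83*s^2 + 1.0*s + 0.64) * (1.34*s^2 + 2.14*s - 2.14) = -3.7922*s^4 - 4.7162*s^3 + 9.0538*s^2 - 0.7704*s - 1.3696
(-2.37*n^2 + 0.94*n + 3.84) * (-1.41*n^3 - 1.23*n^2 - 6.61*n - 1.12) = 3.3417*n^5 + 1.5897*n^4 + 9.0951*n^3 - 8.2822*n^2 - 26.4352*n - 4.3008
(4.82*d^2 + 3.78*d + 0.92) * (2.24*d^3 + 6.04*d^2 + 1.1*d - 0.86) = 10.7968*d^5 + 37.58*d^4 + 30.194*d^3 + 5.5696*d^2 - 2.2388*d - 0.7912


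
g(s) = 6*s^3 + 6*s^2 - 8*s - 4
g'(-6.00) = 568.00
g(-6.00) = -1036.00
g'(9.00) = 1558.00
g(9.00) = 4784.00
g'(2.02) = 89.69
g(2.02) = 53.78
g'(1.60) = 57.28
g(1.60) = 23.14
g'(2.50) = 134.50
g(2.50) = 107.25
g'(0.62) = 6.36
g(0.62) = -5.22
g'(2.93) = 181.69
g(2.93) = 174.99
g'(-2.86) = 104.91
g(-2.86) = -72.40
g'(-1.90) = 34.18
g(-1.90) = -8.29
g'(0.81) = 13.53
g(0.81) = -3.35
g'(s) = 18*s^2 + 12*s - 8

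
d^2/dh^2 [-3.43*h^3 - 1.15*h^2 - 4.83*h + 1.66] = -20.58*h - 2.3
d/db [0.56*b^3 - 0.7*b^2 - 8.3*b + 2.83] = 1.68*b^2 - 1.4*b - 8.3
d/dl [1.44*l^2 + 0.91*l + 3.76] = 2.88*l + 0.91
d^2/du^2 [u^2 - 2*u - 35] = 2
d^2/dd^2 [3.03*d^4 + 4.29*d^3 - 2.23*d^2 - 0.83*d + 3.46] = 36.36*d^2 + 25.74*d - 4.46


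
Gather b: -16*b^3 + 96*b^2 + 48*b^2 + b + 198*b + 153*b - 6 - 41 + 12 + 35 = -16*b^3 + 144*b^2 + 352*b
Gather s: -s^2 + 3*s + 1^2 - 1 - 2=-s^2 + 3*s - 2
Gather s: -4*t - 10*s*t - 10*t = -10*s*t - 14*t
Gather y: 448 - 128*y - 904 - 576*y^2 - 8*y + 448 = -576*y^2 - 136*y - 8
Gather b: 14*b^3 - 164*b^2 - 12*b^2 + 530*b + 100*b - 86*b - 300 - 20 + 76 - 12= 14*b^3 - 176*b^2 + 544*b - 256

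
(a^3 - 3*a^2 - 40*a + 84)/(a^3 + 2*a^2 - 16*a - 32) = (a^3 - 3*a^2 - 40*a + 84)/(a^3 + 2*a^2 - 16*a - 32)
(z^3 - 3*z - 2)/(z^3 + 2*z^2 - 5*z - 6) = (z + 1)/(z + 3)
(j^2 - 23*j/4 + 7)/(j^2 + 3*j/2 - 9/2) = (4*j^2 - 23*j + 28)/(2*(2*j^2 + 3*j - 9))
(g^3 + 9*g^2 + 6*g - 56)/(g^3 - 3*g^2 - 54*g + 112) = (g + 4)/(g - 8)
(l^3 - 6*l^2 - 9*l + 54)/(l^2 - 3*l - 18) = l - 3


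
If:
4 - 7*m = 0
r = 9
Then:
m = 4/7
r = 9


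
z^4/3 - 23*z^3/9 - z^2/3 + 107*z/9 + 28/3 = (z/3 + 1/3)*(z - 7)*(z - 3)*(z + 4/3)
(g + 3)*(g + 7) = g^2 + 10*g + 21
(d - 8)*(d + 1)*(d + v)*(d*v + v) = d^4*v + d^3*v^2 - 6*d^3*v - 6*d^2*v^2 - 15*d^2*v - 15*d*v^2 - 8*d*v - 8*v^2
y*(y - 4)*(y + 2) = y^3 - 2*y^2 - 8*y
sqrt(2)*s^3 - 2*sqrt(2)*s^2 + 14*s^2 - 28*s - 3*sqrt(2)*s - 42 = (s - 3)*(s + 7*sqrt(2))*(sqrt(2)*s + sqrt(2))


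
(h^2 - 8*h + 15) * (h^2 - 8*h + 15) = h^4 - 16*h^3 + 94*h^2 - 240*h + 225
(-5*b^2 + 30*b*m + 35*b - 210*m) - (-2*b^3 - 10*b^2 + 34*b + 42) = 2*b^3 + 5*b^2 + 30*b*m + b - 210*m - 42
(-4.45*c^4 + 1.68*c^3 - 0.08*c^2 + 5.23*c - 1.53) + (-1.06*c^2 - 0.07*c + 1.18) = -4.45*c^4 + 1.68*c^3 - 1.14*c^2 + 5.16*c - 0.35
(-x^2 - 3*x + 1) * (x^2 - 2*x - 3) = -x^4 - x^3 + 10*x^2 + 7*x - 3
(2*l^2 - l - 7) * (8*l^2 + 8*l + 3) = 16*l^4 + 8*l^3 - 58*l^2 - 59*l - 21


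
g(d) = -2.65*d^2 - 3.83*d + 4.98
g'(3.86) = -24.29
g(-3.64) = -16.19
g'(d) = -5.3*d - 3.83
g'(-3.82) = 16.42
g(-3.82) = -19.06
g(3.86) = -49.29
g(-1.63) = 4.18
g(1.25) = -3.95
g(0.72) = 0.85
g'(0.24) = -5.10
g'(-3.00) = 12.07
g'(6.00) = -35.63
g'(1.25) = -10.46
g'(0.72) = -7.65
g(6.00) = -113.40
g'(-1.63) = 4.81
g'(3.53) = -22.54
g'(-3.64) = 15.46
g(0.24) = 3.91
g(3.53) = -41.56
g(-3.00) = -7.38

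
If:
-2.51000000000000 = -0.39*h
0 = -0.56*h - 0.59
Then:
No Solution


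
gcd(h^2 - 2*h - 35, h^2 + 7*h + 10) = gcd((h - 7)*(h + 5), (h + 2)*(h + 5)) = h + 5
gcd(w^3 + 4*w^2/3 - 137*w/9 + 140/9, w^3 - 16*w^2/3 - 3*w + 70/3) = w - 7/3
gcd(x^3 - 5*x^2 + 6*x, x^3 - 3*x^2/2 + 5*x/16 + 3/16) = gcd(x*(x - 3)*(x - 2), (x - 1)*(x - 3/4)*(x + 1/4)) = 1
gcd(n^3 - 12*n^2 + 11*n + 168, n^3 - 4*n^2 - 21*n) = n^2 - 4*n - 21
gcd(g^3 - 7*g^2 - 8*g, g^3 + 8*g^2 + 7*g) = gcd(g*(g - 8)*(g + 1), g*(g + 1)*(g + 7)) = g^2 + g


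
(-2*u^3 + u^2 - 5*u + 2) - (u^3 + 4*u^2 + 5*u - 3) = -3*u^3 - 3*u^2 - 10*u + 5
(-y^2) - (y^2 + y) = -2*y^2 - y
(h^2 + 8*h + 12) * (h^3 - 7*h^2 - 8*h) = h^5 + h^4 - 52*h^3 - 148*h^2 - 96*h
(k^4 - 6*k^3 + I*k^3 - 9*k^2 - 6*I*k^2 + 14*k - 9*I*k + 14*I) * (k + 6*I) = k^5 - 6*k^4 + 7*I*k^4 - 15*k^3 - 42*I*k^3 + 50*k^2 - 63*I*k^2 + 54*k + 98*I*k - 84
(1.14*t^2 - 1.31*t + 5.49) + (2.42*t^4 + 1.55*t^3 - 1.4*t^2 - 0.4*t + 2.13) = 2.42*t^4 + 1.55*t^3 - 0.26*t^2 - 1.71*t + 7.62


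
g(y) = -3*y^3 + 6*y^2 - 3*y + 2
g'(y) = -9*y^2 + 12*y - 3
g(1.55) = 0.59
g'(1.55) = -6.02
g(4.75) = -198.39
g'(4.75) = -149.06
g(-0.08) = 2.28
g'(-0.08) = -4.02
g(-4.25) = 353.42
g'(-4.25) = -216.56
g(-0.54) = 5.84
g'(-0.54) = -12.10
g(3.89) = -95.47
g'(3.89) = -92.51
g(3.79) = -86.51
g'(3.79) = -86.80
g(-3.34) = 190.73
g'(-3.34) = -143.48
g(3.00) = -34.00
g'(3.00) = -48.00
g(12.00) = -4354.00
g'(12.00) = -1155.00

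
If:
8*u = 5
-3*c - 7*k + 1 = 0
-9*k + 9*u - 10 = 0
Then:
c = 317/216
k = -35/72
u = 5/8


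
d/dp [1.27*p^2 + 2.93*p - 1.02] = 2.54*p + 2.93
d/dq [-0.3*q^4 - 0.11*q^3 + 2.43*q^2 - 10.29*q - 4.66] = -1.2*q^3 - 0.33*q^2 + 4.86*q - 10.29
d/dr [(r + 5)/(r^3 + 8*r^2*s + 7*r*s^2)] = (r*(r^2 + 8*r*s + 7*s^2) - (r + 5)*(3*r^2 + 16*r*s + 7*s^2))/(r^2*(r^2 + 8*r*s + 7*s^2)^2)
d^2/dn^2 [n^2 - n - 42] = 2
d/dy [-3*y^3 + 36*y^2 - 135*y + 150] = -9*y^2 + 72*y - 135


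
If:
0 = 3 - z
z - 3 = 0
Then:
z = 3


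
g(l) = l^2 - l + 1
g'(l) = 2*l - 1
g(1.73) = 2.26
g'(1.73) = 2.46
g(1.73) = 2.26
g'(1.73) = 2.46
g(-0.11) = 1.12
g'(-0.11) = -1.22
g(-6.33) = 47.40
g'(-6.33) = -13.66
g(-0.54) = 1.83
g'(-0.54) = -2.08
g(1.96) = 2.88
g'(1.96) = 2.92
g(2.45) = 4.55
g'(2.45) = 3.90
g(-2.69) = 10.93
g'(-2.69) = -6.38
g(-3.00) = 13.00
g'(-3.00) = -7.00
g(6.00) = 31.00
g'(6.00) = 11.00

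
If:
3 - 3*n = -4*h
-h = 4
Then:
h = -4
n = -13/3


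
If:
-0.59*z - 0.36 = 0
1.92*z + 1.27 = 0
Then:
No Solution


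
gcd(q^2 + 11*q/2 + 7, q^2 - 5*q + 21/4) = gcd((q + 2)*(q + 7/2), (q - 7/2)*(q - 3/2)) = 1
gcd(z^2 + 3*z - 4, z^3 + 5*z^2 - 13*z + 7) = z - 1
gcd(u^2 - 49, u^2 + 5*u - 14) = u + 7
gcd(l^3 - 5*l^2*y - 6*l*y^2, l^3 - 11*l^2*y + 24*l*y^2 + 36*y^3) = -l^2 + 5*l*y + 6*y^2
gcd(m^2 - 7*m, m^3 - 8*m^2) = m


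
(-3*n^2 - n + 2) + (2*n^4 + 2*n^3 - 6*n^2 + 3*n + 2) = 2*n^4 + 2*n^3 - 9*n^2 + 2*n + 4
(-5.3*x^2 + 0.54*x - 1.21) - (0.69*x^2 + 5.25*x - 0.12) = -5.99*x^2 - 4.71*x - 1.09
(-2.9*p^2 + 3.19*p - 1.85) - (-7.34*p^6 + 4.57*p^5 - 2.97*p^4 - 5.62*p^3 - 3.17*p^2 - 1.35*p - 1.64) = 7.34*p^6 - 4.57*p^5 + 2.97*p^4 + 5.62*p^3 + 0.27*p^2 + 4.54*p - 0.21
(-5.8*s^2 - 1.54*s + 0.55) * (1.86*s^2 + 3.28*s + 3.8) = -10.788*s^4 - 21.8884*s^3 - 26.0682*s^2 - 4.048*s + 2.09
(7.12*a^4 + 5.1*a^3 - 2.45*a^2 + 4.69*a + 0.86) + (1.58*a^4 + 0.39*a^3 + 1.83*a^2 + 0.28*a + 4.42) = 8.7*a^4 + 5.49*a^3 - 0.62*a^2 + 4.97*a + 5.28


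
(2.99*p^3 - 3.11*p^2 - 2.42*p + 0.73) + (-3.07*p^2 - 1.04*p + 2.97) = 2.99*p^3 - 6.18*p^2 - 3.46*p + 3.7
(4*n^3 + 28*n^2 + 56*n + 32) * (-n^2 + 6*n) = -4*n^5 - 4*n^4 + 112*n^3 + 304*n^2 + 192*n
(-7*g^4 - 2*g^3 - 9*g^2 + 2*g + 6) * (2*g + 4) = -14*g^5 - 32*g^4 - 26*g^3 - 32*g^2 + 20*g + 24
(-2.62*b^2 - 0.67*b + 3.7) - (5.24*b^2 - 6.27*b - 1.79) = -7.86*b^2 + 5.6*b + 5.49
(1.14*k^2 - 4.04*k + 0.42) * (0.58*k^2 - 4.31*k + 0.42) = 0.6612*k^4 - 7.2566*k^3 + 18.1348*k^2 - 3.507*k + 0.1764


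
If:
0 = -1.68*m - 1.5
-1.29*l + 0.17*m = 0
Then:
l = -0.12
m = -0.89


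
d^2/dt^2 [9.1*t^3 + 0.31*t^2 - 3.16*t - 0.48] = 54.6*t + 0.62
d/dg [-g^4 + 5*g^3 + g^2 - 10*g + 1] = -4*g^3 + 15*g^2 + 2*g - 10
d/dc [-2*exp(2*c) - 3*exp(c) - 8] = (-4*exp(c) - 3)*exp(c)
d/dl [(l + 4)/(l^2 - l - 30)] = (l^2 - l - (l + 4)*(2*l - 1) - 30)/(-l^2 + l + 30)^2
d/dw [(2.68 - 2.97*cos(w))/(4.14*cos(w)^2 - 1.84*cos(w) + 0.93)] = (-12.2958*cos(w)^2 + 22.1904*cos(w) - 2.1691)*sin(w)/(17.1396*cos(w)^4 - 15.2352*cos(w)^3 + 11.086*cos(w)^2 - 3.4224*cos(w) + 0.8649)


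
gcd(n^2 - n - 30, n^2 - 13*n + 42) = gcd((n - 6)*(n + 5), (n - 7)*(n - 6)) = n - 6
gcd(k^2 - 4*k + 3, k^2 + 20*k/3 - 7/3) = 1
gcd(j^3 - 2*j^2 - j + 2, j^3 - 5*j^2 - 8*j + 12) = j - 1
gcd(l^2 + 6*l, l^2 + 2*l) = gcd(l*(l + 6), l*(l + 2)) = l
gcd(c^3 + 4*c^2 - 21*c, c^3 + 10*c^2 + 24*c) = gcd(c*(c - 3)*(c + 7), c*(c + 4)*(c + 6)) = c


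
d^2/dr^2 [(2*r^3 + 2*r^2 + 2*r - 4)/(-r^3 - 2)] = 4*(-r^6 - 3*r^5 + 24*r^4 + 14*r^3 + 12*r^2 - 24*r - 4)/(r^9 + 6*r^6 + 12*r^3 + 8)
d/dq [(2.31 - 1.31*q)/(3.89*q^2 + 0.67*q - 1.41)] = (5.0959*q^2 - 17.9718*q + 0.2994)/(15.1321*q^4 + 5.2126*q^3 - 10.5209*q^2 - 1.8894*q + 1.9881)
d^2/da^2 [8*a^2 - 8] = 16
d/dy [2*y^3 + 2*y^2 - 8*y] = 6*y^2 + 4*y - 8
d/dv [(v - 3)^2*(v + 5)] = (v - 3)*(3*v + 7)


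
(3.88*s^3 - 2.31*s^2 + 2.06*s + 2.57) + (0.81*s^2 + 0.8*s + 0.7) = 3.88*s^3 - 1.5*s^2 + 2.86*s + 3.27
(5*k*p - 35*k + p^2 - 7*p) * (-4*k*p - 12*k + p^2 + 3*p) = -20*k^2*p^2 + 80*k^2*p + 420*k^2 + k*p^3 - 4*k*p^2 - 21*k*p + p^4 - 4*p^3 - 21*p^2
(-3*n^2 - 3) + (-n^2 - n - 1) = -4*n^2 - n - 4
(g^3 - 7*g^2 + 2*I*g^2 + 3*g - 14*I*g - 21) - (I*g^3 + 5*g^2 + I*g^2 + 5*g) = g^3 - I*g^3 - 12*g^2 + I*g^2 - 2*g - 14*I*g - 21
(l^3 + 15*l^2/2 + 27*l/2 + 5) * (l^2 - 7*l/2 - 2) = l^5 + 4*l^4 - 59*l^3/4 - 229*l^2/4 - 89*l/2 - 10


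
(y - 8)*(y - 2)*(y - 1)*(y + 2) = y^4 - 9*y^3 + 4*y^2 + 36*y - 32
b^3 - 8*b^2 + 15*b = b*(b - 5)*(b - 3)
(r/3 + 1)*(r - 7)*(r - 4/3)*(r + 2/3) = r^4/3 - 14*r^3/9 - 173*r^2/27 + 158*r/27 + 56/9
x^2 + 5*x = x*(x + 5)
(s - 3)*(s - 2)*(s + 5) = s^3 - 19*s + 30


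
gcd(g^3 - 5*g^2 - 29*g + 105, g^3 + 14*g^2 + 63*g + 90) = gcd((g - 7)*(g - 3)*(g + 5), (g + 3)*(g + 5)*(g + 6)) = g + 5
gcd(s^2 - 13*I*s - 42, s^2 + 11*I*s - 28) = 1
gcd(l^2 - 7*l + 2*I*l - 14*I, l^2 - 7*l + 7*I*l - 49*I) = l - 7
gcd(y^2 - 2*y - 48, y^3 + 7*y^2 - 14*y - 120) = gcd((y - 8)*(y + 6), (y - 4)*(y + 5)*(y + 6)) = y + 6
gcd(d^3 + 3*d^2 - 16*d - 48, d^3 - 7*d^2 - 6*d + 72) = d^2 - d - 12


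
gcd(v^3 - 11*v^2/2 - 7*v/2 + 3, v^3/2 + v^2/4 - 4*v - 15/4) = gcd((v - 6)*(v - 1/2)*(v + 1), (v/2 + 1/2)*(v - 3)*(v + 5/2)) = v + 1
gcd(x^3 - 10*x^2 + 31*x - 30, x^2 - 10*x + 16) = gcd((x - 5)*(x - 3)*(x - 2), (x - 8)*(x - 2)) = x - 2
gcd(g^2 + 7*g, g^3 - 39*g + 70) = g + 7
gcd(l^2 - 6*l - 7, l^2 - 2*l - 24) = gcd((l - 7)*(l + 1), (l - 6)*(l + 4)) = 1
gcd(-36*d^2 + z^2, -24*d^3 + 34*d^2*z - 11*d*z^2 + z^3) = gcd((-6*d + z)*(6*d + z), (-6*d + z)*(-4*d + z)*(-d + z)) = -6*d + z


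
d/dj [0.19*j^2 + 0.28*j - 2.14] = 0.38*j + 0.28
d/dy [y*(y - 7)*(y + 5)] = 3*y^2 - 4*y - 35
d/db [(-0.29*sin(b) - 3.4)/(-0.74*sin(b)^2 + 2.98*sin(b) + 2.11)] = (-0.2146*sin(b)^2 - 5.032*sin(b) + 9.5201)*cos(b)/(0.5476*sin(b)^4 - 4.4104*sin(b)^3 + 5.7576*sin(b)^2 + 12.5756*sin(b) + 4.4521)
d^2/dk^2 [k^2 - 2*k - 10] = 2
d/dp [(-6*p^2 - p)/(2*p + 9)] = 3*(-4*p^2 - 36*p - 3)/(4*p^2 + 36*p + 81)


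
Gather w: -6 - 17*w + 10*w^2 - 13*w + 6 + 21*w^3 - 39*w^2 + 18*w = 21*w^3 - 29*w^2 - 12*w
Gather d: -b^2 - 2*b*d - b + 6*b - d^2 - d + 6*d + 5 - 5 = -b^2 + 5*b - d^2 + d*(5 - 2*b)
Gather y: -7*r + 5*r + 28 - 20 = 8 - 2*r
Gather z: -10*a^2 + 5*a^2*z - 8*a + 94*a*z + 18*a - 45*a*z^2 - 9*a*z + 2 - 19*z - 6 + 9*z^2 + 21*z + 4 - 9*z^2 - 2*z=-10*a^2 - 45*a*z^2 + 10*a + z*(5*a^2 + 85*a)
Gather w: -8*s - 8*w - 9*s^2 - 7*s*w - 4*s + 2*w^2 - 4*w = -9*s^2 - 12*s + 2*w^2 + w*(-7*s - 12)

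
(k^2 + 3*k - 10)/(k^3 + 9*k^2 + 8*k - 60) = 1/(k + 6)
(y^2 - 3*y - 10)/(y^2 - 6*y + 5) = (y + 2)/(y - 1)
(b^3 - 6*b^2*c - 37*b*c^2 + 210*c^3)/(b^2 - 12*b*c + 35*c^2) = b + 6*c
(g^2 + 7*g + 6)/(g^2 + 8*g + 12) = (g + 1)/(g + 2)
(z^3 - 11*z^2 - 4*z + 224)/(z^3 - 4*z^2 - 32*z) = (z - 7)/z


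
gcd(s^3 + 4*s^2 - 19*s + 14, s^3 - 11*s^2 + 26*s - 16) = s^2 - 3*s + 2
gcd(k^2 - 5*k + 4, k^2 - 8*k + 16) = k - 4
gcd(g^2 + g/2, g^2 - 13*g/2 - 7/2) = g + 1/2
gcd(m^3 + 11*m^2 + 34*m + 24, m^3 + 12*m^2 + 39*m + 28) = m^2 + 5*m + 4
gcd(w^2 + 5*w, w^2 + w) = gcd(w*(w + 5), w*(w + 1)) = w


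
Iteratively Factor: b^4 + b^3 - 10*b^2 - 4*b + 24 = (b - 2)*(b^3 + 3*b^2 - 4*b - 12) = (b - 2)*(b + 3)*(b^2 - 4) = (b - 2)*(b + 2)*(b + 3)*(b - 2)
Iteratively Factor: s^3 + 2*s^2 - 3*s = (s)*(s^2 + 2*s - 3) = s*(s - 1)*(s + 3)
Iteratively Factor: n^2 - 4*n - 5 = (n + 1)*(n - 5)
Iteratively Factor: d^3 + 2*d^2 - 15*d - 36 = (d + 3)*(d^2 - d - 12) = (d + 3)^2*(d - 4)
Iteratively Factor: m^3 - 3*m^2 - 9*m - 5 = (m + 1)*(m^2 - 4*m - 5) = (m + 1)^2*(m - 5)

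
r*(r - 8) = r^2 - 8*r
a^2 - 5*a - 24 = (a - 8)*(a + 3)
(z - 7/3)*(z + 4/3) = z^2 - z - 28/9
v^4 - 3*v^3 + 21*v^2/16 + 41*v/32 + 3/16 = (v - 2)*(v - 3/2)*(v + 1/4)^2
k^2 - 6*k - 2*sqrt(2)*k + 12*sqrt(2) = (k - 6)*(k - 2*sqrt(2))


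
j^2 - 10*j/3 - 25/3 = (j - 5)*(j + 5/3)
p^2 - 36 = (p - 6)*(p + 6)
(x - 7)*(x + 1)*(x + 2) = x^3 - 4*x^2 - 19*x - 14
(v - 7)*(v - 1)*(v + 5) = v^3 - 3*v^2 - 33*v + 35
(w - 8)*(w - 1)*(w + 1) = w^3 - 8*w^2 - w + 8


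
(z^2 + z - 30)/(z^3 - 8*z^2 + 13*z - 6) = (z^2 + z - 30)/(z^3 - 8*z^2 + 13*z - 6)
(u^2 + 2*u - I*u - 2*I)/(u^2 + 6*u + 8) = (u - I)/(u + 4)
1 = 1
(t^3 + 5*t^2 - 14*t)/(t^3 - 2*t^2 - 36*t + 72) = t*(t + 7)/(t^2 - 36)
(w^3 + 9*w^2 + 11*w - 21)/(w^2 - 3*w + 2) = (w^2 + 10*w + 21)/(w - 2)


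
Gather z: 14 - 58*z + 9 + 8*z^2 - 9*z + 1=8*z^2 - 67*z + 24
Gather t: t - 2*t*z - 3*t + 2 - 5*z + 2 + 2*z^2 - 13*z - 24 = t*(-2*z - 2) + 2*z^2 - 18*z - 20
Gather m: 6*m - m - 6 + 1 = 5*m - 5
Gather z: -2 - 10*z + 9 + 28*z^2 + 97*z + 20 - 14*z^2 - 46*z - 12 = 14*z^2 + 41*z + 15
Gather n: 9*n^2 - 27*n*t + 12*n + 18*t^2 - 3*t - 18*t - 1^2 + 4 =9*n^2 + n*(12 - 27*t) + 18*t^2 - 21*t + 3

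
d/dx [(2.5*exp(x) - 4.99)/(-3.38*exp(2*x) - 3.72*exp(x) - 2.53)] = (8.45*exp(2*x) - 33.7324*exp(x) - 24.8878)*exp(x)/(11.4244*exp(4*x) + 25.1472*exp(3*x) + 30.9412*exp(2*x) + 18.8232*exp(x) + 6.4009)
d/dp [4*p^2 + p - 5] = 8*p + 1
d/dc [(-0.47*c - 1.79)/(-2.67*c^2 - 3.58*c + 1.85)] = (1.2549*c^2 + 1.6826*c - (0.47*c + 1.79)*(5.34*c + 3.58) - 0.8695)/(2.67*c^2 + 3.58*c - 1.85)^2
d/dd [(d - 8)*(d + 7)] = 2*d - 1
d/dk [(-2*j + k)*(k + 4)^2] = (k + 4)*(-4*j + 3*k + 4)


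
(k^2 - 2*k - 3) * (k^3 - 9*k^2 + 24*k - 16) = k^5 - 11*k^4 + 39*k^3 - 37*k^2 - 40*k + 48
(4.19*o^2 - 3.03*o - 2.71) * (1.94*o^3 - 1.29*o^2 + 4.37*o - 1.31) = 8.1286*o^5 - 11.2833*o^4 + 16.9616*o^3 - 15.2341*o^2 - 7.8734*o + 3.5501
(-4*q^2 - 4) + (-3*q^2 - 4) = -7*q^2 - 8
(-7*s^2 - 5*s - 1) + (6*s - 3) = -7*s^2 + s - 4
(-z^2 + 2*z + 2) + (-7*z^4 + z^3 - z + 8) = -7*z^4 + z^3 - z^2 + z + 10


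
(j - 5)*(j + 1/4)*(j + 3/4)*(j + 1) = j^4 - 3*j^3 - 141*j^2/16 - 23*j/4 - 15/16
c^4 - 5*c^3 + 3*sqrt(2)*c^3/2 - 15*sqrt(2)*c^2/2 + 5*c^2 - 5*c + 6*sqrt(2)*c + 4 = (c - 4)*(c - 1)*(sqrt(2)*c/2 + 1)*(sqrt(2)*c + 1)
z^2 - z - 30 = (z - 6)*(z + 5)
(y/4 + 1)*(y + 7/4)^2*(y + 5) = y^4/4 + 25*y^3/8 + 873*y^2/64 + 1561*y/64 + 245/16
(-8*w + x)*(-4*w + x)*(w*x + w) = 32*w^3*x + 32*w^3 - 12*w^2*x^2 - 12*w^2*x + w*x^3 + w*x^2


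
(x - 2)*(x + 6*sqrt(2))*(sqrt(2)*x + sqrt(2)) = sqrt(2)*x^3 - sqrt(2)*x^2 + 12*x^2 - 12*x - 2*sqrt(2)*x - 24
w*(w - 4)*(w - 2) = w^3 - 6*w^2 + 8*w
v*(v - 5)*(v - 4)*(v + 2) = v^4 - 7*v^3 + 2*v^2 + 40*v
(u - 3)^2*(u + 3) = u^3 - 3*u^2 - 9*u + 27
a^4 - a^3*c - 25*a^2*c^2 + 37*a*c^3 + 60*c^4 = (a - 4*c)*(a - 3*c)*(a + c)*(a + 5*c)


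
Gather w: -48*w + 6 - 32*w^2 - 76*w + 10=-32*w^2 - 124*w + 16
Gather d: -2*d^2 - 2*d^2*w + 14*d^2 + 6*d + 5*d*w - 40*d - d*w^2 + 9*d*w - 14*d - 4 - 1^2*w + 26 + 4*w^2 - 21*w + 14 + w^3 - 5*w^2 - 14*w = d^2*(12 - 2*w) + d*(-w^2 + 14*w - 48) + w^3 - w^2 - 36*w + 36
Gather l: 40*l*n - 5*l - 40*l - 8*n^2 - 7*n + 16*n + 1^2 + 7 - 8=l*(40*n - 45) - 8*n^2 + 9*n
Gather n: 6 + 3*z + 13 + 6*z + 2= 9*z + 21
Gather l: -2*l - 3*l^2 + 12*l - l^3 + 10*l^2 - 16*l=-l^3 + 7*l^2 - 6*l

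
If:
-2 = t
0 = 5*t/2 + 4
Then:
No Solution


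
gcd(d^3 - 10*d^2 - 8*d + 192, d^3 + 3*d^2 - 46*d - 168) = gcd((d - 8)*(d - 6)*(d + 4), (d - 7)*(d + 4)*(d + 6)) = d + 4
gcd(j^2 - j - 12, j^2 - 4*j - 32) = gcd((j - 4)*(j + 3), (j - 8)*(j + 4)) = 1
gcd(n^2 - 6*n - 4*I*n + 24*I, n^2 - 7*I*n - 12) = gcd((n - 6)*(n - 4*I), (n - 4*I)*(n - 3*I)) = n - 4*I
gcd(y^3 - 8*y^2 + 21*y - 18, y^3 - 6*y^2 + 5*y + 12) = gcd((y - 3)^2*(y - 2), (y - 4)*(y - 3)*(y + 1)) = y - 3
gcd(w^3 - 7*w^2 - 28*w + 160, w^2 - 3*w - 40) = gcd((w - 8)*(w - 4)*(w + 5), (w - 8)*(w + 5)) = w^2 - 3*w - 40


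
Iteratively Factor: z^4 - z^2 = (z)*(z^3 - z) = z^2*(z^2 - 1) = z^2*(z + 1)*(z - 1)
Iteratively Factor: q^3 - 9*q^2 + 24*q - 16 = (q - 1)*(q^2 - 8*q + 16) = (q - 4)*(q - 1)*(q - 4)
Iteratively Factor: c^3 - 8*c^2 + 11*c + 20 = (c - 4)*(c^2 - 4*c - 5) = (c - 4)*(c + 1)*(c - 5)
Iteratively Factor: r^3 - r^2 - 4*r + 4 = (r - 1)*(r^2 - 4) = (r - 1)*(r + 2)*(r - 2)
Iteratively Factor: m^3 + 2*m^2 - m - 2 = (m + 2)*(m^2 - 1) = (m - 1)*(m + 2)*(m + 1)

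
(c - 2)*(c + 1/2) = c^2 - 3*c/2 - 1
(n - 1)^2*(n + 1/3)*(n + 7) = n^4 + 16*n^3/3 - 34*n^2/3 + 8*n/3 + 7/3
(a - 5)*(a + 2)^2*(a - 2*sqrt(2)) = a^4 - 2*sqrt(2)*a^3 - a^3 - 16*a^2 + 2*sqrt(2)*a^2 - 20*a + 32*sqrt(2)*a + 40*sqrt(2)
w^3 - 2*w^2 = w^2*(w - 2)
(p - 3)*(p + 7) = p^2 + 4*p - 21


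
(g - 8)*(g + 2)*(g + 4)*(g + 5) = g^4 + 3*g^3 - 50*g^2 - 264*g - 320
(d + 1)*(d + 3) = d^2 + 4*d + 3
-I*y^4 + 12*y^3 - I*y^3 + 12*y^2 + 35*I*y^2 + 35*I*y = y*(y + 5*I)*(y + 7*I)*(-I*y - I)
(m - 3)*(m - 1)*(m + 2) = m^3 - 2*m^2 - 5*m + 6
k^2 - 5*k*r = k*(k - 5*r)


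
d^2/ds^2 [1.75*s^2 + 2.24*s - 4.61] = 3.50000000000000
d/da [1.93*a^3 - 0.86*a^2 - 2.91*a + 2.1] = 5.79*a^2 - 1.72*a - 2.91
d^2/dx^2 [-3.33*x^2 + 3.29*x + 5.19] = -6.66000000000000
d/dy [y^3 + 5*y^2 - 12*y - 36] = 3*y^2 + 10*y - 12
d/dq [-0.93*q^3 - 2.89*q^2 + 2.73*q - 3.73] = -2.79*q^2 - 5.78*q + 2.73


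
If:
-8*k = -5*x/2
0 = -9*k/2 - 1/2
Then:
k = -1/9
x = -16/45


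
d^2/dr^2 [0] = 0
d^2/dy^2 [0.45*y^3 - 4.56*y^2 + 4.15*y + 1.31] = 2.7*y - 9.12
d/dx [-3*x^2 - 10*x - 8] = -6*x - 10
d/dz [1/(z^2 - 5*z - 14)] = (5 - 2*z)/(-z^2 + 5*z + 14)^2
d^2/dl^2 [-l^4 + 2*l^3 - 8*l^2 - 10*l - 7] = -12*l^2 + 12*l - 16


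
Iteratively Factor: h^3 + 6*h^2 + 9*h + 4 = (h + 1)*(h^2 + 5*h + 4) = (h + 1)^2*(h + 4)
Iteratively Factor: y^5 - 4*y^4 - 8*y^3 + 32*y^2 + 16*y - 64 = (y - 4)*(y^4 - 8*y^2 + 16) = (y - 4)*(y - 2)*(y^3 + 2*y^2 - 4*y - 8) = (y - 4)*(y - 2)*(y + 2)*(y^2 - 4) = (y - 4)*(y - 2)^2*(y + 2)*(y + 2)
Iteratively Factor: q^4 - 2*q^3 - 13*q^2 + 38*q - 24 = (q - 1)*(q^3 - q^2 - 14*q + 24) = (q - 1)*(q + 4)*(q^2 - 5*q + 6) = (q - 3)*(q - 1)*(q + 4)*(q - 2)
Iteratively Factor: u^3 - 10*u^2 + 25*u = (u - 5)*(u^2 - 5*u) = (u - 5)^2*(u)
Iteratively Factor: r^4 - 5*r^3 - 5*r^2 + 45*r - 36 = (r - 3)*(r^3 - 2*r^2 - 11*r + 12) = (r - 3)*(r + 3)*(r^2 - 5*r + 4) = (r - 3)*(r - 1)*(r + 3)*(r - 4)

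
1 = 1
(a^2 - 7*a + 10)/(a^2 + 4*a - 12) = (a - 5)/(a + 6)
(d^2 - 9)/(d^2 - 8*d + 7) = (d^2 - 9)/(d^2 - 8*d + 7)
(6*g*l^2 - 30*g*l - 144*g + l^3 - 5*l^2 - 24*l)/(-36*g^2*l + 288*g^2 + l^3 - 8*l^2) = (-l - 3)/(6*g - l)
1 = 1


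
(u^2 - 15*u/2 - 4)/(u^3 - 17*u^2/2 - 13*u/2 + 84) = (2*u + 1)/(2*u^2 - u - 21)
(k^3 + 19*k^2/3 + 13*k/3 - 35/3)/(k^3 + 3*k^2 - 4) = (3*k^2 + 22*k + 35)/(3*(k^2 + 4*k + 4))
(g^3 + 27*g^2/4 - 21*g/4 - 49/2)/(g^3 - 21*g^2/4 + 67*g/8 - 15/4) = 2*(4*g^2 + 35*g + 49)/(8*g^2 - 26*g + 15)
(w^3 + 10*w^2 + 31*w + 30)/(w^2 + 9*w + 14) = (w^2 + 8*w + 15)/(w + 7)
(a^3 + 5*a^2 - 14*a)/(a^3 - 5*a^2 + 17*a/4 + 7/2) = 4*a*(a + 7)/(4*a^2 - 12*a - 7)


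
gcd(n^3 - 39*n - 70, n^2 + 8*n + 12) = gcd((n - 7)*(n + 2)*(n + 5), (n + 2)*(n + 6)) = n + 2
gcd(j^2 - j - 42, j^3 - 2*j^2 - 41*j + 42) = j^2 - j - 42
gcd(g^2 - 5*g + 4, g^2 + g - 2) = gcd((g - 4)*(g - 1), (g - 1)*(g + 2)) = g - 1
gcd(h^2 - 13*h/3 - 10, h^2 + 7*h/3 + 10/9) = h + 5/3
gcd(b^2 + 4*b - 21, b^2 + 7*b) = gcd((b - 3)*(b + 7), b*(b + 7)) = b + 7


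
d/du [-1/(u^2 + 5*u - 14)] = (2*u + 5)/(u^2 + 5*u - 14)^2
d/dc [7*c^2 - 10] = 14*c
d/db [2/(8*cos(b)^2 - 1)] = 16*sin(2*b)/(4*cos(2*b) + 3)^2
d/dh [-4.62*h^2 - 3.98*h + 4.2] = -9.24*h - 3.98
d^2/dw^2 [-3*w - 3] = 0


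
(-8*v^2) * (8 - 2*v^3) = 16*v^5 - 64*v^2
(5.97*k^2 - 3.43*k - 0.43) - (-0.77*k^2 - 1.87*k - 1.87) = 6.74*k^2 - 1.56*k + 1.44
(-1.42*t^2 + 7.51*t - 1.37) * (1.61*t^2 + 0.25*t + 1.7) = -2.2862*t^4 + 11.7361*t^3 - 2.7422*t^2 + 12.4245*t - 2.329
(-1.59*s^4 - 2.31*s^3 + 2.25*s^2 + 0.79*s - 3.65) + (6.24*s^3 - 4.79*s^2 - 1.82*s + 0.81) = -1.59*s^4 + 3.93*s^3 - 2.54*s^2 - 1.03*s - 2.84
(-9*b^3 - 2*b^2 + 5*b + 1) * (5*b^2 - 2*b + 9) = -45*b^5 + 8*b^4 - 52*b^3 - 23*b^2 + 43*b + 9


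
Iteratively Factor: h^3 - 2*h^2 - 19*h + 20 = (h + 4)*(h^2 - 6*h + 5) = (h - 5)*(h + 4)*(h - 1)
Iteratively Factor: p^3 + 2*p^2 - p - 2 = (p - 1)*(p^2 + 3*p + 2) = (p - 1)*(p + 2)*(p + 1)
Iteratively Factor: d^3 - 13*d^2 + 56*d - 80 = (d - 4)*(d^2 - 9*d + 20) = (d - 4)^2*(d - 5)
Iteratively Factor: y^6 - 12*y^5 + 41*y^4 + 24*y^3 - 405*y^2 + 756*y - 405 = (y - 3)*(y^5 - 9*y^4 + 14*y^3 + 66*y^2 - 207*y + 135) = (y - 5)*(y - 3)*(y^4 - 4*y^3 - 6*y^2 + 36*y - 27) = (y - 5)*(y - 3)*(y + 3)*(y^3 - 7*y^2 + 15*y - 9) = (y - 5)*(y - 3)^2*(y + 3)*(y^2 - 4*y + 3) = (y - 5)*(y - 3)^2*(y - 1)*(y + 3)*(y - 3)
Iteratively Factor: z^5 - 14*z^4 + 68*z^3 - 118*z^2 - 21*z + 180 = (z - 4)*(z^4 - 10*z^3 + 28*z^2 - 6*z - 45) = (z - 5)*(z - 4)*(z^3 - 5*z^2 + 3*z + 9) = (z - 5)*(z - 4)*(z - 3)*(z^2 - 2*z - 3) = (z - 5)*(z - 4)*(z - 3)^2*(z + 1)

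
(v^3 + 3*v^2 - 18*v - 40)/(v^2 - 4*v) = v + 7 + 10/v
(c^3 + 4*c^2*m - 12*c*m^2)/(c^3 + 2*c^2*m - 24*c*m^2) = (c - 2*m)/(c - 4*m)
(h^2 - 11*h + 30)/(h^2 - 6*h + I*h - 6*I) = (h - 5)/(h + I)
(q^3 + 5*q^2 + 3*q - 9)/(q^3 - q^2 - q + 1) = (q^2 + 6*q + 9)/(q^2 - 1)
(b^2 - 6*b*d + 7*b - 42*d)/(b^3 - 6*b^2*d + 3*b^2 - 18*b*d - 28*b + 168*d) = 1/(b - 4)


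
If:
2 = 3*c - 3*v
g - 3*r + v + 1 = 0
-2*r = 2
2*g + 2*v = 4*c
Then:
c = -2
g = -4/3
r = -1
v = -8/3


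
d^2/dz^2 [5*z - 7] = 0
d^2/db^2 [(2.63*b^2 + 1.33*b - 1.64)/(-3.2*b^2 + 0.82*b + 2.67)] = (-2.8421709430404e-14*b^4 - 41.04064*b^3 - 34.06272*b^2 - 94.00128*b - 1.444418)/(32.768*b^6 - 25.1904*b^5 - 75.56736*b^4 + 41.485112*b^3 + 63.051516*b^2 - 17.537094*b - 19.034163)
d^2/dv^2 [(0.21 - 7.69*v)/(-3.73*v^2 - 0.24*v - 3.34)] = ((7.46*v + 0.24)*(7.69*v - 0.21)*(14.92*v + 0.48) - (172.1022*v + 2.1246)*(3.73*v^2 + 0.24*v + 3.34))/(3.73*v^2 + 0.24*v + 3.34)^3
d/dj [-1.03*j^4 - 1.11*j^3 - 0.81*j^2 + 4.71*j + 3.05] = -4.12*j^3 - 3.33*j^2 - 1.62*j + 4.71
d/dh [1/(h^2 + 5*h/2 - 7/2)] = 2*(-4*h - 5)/(2*h^2 + 5*h - 7)^2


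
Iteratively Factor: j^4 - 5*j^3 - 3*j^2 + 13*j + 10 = (j - 2)*(j^3 - 3*j^2 - 9*j - 5) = (j - 5)*(j - 2)*(j^2 + 2*j + 1) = (j - 5)*(j - 2)*(j + 1)*(j + 1)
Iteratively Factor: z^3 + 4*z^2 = (z + 4)*(z^2) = z*(z + 4)*(z)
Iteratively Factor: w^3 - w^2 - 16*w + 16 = (w - 4)*(w^2 + 3*w - 4) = (w - 4)*(w + 4)*(w - 1)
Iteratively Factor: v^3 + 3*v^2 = (v)*(v^2 + 3*v) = v^2*(v + 3)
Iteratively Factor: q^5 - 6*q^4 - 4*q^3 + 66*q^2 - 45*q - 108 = (q + 1)*(q^4 - 7*q^3 + 3*q^2 + 63*q - 108) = (q - 4)*(q + 1)*(q^3 - 3*q^2 - 9*q + 27) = (q - 4)*(q - 3)*(q + 1)*(q^2 - 9) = (q - 4)*(q - 3)^2*(q + 1)*(q + 3)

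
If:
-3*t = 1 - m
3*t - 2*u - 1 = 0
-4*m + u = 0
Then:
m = -2/7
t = -3/7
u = -8/7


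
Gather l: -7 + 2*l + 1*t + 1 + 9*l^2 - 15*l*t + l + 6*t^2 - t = 9*l^2 + l*(3 - 15*t) + 6*t^2 - 6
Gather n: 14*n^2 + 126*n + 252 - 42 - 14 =14*n^2 + 126*n + 196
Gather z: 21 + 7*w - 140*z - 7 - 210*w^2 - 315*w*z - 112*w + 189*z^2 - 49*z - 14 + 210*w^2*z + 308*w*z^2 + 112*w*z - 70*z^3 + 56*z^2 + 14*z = -210*w^2 - 105*w - 70*z^3 + z^2*(308*w + 245) + z*(210*w^2 - 203*w - 175)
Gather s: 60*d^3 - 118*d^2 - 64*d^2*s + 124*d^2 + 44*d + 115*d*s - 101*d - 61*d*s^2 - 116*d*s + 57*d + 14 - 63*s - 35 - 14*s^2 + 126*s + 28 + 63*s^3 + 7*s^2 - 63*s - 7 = 60*d^3 + 6*d^2 + 63*s^3 + s^2*(-61*d - 7) + s*(-64*d^2 - d)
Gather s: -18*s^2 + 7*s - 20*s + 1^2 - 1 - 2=-18*s^2 - 13*s - 2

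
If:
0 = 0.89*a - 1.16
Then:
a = 1.30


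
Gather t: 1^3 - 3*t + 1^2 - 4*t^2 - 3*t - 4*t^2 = -8*t^2 - 6*t + 2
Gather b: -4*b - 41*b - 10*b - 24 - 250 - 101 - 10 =-55*b - 385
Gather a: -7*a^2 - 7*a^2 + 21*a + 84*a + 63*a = -14*a^2 + 168*a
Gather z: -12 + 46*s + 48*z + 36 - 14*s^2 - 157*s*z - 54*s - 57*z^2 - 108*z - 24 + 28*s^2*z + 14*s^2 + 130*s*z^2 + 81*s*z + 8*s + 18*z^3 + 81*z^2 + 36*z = 18*z^3 + z^2*(130*s + 24) + z*(28*s^2 - 76*s - 24)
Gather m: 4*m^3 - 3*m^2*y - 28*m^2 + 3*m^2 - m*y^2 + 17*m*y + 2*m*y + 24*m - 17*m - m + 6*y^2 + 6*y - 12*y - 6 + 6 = 4*m^3 + m^2*(-3*y - 25) + m*(-y^2 + 19*y + 6) + 6*y^2 - 6*y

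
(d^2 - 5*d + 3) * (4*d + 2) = 4*d^3 - 18*d^2 + 2*d + 6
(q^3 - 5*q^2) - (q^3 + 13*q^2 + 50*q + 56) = -18*q^2 - 50*q - 56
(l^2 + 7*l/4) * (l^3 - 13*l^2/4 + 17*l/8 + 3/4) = l^5 - 3*l^4/2 - 57*l^3/16 + 143*l^2/32 + 21*l/16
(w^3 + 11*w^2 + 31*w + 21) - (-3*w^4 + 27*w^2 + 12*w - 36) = 3*w^4 + w^3 - 16*w^2 + 19*w + 57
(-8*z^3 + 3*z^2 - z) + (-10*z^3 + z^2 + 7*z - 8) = -18*z^3 + 4*z^2 + 6*z - 8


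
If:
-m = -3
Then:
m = 3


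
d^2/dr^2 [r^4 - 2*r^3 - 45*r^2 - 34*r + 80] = 12*r^2 - 12*r - 90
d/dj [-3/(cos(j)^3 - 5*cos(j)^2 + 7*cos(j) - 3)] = 3*(7 - 3*cos(j))*sin(j)/((cos(j) - 3)^2*(cos(j) - 1)^3)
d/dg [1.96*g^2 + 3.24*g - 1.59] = 3.92*g + 3.24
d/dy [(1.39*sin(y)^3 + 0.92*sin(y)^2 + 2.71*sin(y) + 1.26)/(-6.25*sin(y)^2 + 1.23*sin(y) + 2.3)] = (-8.6875*sin(y)^4 + 3.4194*sin(y)^3 + 27.6601*sin(y)^2 + 19.982*sin(y) + 4.6832)*cos(y)/(39.0625*sin(y)^4 - 15.375*sin(y)^3 - 27.2371*sin(y)^2 + 5.658*sin(y) + 5.29)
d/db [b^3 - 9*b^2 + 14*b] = 3*b^2 - 18*b + 14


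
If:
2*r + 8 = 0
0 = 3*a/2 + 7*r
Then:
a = 56/3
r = -4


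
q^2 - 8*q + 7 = (q - 7)*(q - 1)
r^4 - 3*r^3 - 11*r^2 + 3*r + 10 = (r - 5)*(r - 1)*(r + 1)*(r + 2)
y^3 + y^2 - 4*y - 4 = (y - 2)*(y + 1)*(y + 2)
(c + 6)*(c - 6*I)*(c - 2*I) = c^3 + 6*c^2 - 8*I*c^2 - 12*c - 48*I*c - 72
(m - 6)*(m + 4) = m^2 - 2*m - 24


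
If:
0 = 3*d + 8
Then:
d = -8/3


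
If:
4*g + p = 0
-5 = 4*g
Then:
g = -5/4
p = 5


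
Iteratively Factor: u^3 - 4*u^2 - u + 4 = (u - 4)*(u^2 - 1) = (u - 4)*(u - 1)*(u + 1)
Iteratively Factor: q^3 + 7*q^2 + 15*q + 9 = (q + 3)*(q^2 + 4*q + 3) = (q + 1)*(q + 3)*(q + 3)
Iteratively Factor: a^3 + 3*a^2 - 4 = (a + 2)*(a^2 + a - 2) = (a + 2)^2*(a - 1)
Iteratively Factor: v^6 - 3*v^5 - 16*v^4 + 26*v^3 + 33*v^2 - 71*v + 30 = (v - 5)*(v^5 + 2*v^4 - 6*v^3 - 4*v^2 + 13*v - 6) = (v - 5)*(v - 1)*(v^4 + 3*v^3 - 3*v^2 - 7*v + 6) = (v - 5)*(v - 1)^2*(v^3 + 4*v^2 + v - 6) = (v - 5)*(v - 1)^2*(v + 3)*(v^2 + v - 2) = (v - 5)*(v - 1)^3*(v + 3)*(v + 2)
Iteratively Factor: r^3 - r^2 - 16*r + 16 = (r - 4)*(r^2 + 3*r - 4) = (r - 4)*(r + 4)*(r - 1)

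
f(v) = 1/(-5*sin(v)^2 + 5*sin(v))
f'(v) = (10*sin(v)*cos(v) - 5*cos(v))/(-5*sin(v)^2 + 5*sin(v))^2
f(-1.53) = -0.10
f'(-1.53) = -0.01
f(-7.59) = -0.11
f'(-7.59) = -0.04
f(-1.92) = -0.11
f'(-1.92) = 0.06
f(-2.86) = -0.56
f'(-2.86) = 2.37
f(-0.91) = -0.14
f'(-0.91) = -0.16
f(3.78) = -0.21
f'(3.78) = 0.39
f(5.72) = -0.24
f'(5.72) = -0.52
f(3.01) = 1.75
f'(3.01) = 11.25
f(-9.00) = -0.34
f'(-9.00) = 0.98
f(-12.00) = 0.80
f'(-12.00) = 0.20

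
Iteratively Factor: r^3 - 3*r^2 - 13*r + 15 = (r - 1)*(r^2 - 2*r - 15) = (r - 5)*(r - 1)*(r + 3)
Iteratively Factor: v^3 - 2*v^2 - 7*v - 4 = (v + 1)*(v^2 - 3*v - 4) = (v + 1)^2*(v - 4)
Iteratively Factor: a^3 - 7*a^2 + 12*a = (a)*(a^2 - 7*a + 12) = a*(a - 3)*(a - 4)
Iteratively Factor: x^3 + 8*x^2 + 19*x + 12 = (x + 1)*(x^2 + 7*x + 12) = (x + 1)*(x + 4)*(x + 3)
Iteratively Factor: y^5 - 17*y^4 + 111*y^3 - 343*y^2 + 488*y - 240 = (y - 5)*(y^4 - 12*y^3 + 51*y^2 - 88*y + 48) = (y - 5)*(y - 1)*(y^3 - 11*y^2 + 40*y - 48) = (y - 5)*(y - 4)*(y - 1)*(y^2 - 7*y + 12) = (y - 5)*(y - 4)*(y - 3)*(y - 1)*(y - 4)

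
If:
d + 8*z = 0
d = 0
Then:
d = 0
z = 0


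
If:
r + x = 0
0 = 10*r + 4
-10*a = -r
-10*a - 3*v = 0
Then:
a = -1/25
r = -2/5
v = 2/15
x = 2/5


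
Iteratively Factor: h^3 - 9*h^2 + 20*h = (h - 4)*(h^2 - 5*h) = h*(h - 4)*(h - 5)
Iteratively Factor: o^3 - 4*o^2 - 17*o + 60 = (o - 3)*(o^2 - o - 20) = (o - 5)*(o - 3)*(o + 4)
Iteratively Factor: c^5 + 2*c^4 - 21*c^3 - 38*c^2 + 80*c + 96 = (c - 4)*(c^4 + 6*c^3 + 3*c^2 - 26*c - 24) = (c - 4)*(c + 3)*(c^3 + 3*c^2 - 6*c - 8) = (c - 4)*(c + 3)*(c + 4)*(c^2 - c - 2) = (c - 4)*(c + 1)*(c + 3)*(c + 4)*(c - 2)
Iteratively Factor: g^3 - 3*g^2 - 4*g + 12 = (g - 2)*(g^2 - g - 6) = (g - 3)*(g - 2)*(g + 2)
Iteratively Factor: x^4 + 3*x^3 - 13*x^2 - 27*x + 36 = (x + 4)*(x^3 - x^2 - 9*x + 9) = (x - 1)*(x + 4)*(x^2 - 9) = (x - 1)*(x + 3)*(x + 4)*(x - 3)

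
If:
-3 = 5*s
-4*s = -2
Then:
No Solution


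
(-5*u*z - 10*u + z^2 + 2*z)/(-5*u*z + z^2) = (z + 2)/z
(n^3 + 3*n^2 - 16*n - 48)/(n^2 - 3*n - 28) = (n^2 - n - 12)/(n - 7)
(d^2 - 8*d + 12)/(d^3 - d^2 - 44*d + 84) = 1/(d + 7)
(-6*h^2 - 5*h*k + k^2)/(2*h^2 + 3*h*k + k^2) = (-6*h + k)/(2*h + k)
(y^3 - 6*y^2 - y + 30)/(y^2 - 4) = (y^2 - 8*y + 15)/(y - 2)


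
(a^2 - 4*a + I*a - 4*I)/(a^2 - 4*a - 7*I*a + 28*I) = (a + I)/(a - 7*I)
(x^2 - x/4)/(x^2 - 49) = x*(4*x - 1)/(4*(x^2 - 49))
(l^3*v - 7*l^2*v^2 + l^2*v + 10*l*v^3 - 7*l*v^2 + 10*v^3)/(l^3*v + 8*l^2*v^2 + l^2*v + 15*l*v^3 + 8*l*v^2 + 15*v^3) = (l^2 - 7*l*v + 10*v^2)/(l^2 + 8*l*v + 15*v^2)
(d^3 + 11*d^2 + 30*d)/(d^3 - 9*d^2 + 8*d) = (d^2 + 11*d + 30)/(d^2 - 9*d + 8)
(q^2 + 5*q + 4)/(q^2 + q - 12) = (q + 1)/(q - 3)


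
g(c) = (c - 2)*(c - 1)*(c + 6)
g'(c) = (c - 2)*(c - 1) + (c - 2)*(c + 6) + (c - 1)*(c + 6) = 3*c^2 + 6*c - 16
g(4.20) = 71.81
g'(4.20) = 62.12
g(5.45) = 175.79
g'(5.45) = 105.81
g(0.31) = 7.36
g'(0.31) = -13.85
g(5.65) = 197.73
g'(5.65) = 113.67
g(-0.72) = 24.70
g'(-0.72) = -18.76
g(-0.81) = 26.40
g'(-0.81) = -18.89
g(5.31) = 161.35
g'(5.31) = 100.45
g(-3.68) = 61.67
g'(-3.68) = 2.55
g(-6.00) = 0.00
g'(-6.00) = 56.00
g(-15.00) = -2448.00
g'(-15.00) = 569.00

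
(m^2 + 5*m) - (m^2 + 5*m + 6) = -6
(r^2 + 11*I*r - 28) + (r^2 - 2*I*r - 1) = 2*r^2 + 9*I*r - 29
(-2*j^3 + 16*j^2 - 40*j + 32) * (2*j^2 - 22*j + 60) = -4*j^5 + 76*j^4 - 552*j^3 + 1904*j^2 - 3104*j + 1920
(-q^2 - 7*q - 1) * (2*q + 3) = -2*q^3 - 17*q^2 - 23*q - 3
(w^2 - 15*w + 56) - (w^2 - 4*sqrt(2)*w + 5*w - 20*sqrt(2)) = -20*w + 4*sqrt(2)*w + 20*sqrt(2) + 56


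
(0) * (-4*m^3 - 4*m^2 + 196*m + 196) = 0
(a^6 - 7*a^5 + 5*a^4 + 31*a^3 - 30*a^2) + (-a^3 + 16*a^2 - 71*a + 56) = a^6 - 7*a^5 + 5*a^4 + 30*a^3 - 14*a^2 - 71*a + 56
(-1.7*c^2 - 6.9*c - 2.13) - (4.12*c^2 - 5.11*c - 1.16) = -5.82*c^2 - 1.79*c - 0.97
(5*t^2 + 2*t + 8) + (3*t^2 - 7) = 8*t^2 + 2*t + 1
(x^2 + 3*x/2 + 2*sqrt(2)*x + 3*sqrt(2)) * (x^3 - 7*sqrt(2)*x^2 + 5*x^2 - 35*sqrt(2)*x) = x^5 - 5*sqrt(2)*x^4 + 13*x^4/2 - 65*sqrt(2)*x^3/2 - 41*x^3/2 - 182*x^2 - 75*sqrt(2)*x^2/2 - 210*x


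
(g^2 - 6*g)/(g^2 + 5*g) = (g - 6)/(g + 5)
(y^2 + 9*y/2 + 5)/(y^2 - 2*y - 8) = (y + 5/2)/(y - 4)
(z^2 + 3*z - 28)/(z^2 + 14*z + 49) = (z - 4)/(z + 7)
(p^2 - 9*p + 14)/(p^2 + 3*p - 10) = (p - 7)/(p + 5)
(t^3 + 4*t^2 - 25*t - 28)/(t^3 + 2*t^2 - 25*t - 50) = (t^3 + 4*t^2 - 25*t - 28)/(t^3 + 2*t^2 - 25*t - 50)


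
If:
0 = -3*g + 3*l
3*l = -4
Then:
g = -4/3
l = -4/3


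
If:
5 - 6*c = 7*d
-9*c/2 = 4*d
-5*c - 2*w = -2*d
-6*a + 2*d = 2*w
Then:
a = -20/9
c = -8/3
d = 3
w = 29/3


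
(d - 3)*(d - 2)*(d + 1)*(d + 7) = d^4 + 3*d^3 - 27*d^2 + 13*d + 42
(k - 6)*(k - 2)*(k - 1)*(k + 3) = k^4 - 6*k^3 - 7*k^2 + 48*k - 36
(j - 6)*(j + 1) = j^2 - 5*j - 6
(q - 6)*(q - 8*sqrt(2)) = q^2 - 8*sqrt(2)*q - 6*q + 48*sqrt(2)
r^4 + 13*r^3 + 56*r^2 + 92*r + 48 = (r + 1)*(r + 2)*(r + 4)*(r + 6)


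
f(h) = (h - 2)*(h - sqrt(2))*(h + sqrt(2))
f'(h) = (h - 2)*(h - sqrt(2)) + (h - 2)*(h + sqrt(2)) + (h - sqrt(2))*(h + sqrt(2))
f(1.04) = 0.88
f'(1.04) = -2.92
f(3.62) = 17.99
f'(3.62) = 22.83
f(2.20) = 0.57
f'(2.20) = 3.72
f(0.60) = 2.30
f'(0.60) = -3.32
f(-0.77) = 3.90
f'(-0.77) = 2.86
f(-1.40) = 0.14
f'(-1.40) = 9.48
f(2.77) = 4.37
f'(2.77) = 9.94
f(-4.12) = -91.64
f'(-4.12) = 65.40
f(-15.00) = -3791.00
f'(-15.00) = 733.00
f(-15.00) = -3791.00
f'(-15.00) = 733.00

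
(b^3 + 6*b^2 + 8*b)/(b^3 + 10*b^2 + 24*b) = (b + 2)/(b + 6)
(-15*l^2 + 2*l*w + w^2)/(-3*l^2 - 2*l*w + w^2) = (5*l + w)/(l + w)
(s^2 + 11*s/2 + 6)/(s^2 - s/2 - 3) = (s + 4)/(s - 2)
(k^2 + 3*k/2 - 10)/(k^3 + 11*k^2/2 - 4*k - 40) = 1/(k + 4)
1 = 1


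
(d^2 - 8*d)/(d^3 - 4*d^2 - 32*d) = 1/(d + 4)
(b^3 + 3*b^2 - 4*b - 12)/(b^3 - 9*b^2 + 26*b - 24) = (b^2 + 5*b + 6)/(b^2 - 7*b + 12)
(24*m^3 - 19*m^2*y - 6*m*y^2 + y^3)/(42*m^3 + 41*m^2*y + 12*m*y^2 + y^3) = (8*m^2 - 9*m*y + y^2)/(14*m^2 + 9*m*y + y^2)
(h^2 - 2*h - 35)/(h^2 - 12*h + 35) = (h + 5)/(h - 5)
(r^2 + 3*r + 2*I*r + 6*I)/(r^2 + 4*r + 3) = (r + 2*I)/(r + 1)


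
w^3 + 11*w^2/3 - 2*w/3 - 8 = (w - 4/3)*(w + 2)*(w + 3)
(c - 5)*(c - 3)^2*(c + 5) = c^4 - 6*c^3 - 16*c^2 + 150*c - 225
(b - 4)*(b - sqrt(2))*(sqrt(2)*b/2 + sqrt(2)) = sqrt(2)*b^3/2 - sqrt(2)*b^2 - b^2 - 4*sqrt(2)*b + 2*b + 8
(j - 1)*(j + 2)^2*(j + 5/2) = j^4 + 11*j^3/2 + 15*j^2/2 - 4*j - 10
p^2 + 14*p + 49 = (p + 7)^2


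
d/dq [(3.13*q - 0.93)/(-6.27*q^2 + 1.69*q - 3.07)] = (19.6251*q^2 - 11.6622*q - 8.0374)/(39.3129*q^4 - 21.1926*q^3 + 41.3539*q^2 - 10.3766*q + 9.4249)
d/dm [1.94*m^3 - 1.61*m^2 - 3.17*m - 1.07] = 5.82*m^2 - 3.22*m - 3.17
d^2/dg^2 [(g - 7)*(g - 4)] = 2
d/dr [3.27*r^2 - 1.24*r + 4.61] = 6.54*r - 1.24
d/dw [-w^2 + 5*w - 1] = 5 - 2*w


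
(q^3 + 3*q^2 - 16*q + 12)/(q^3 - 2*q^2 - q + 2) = (q + 6)/(q + 1)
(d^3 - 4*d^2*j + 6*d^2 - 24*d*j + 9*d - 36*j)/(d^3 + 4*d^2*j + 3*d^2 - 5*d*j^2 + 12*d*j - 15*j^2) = (d^2 - 4*d*j + 3*d - 12*j)/(d^2 + 4*d*j - 5*j^2)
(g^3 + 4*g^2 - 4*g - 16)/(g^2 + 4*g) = g - 4/g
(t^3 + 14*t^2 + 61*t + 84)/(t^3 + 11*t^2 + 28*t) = (t + 3)/t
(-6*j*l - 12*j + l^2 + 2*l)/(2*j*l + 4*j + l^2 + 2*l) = (-6*j + l)/(2*j + l)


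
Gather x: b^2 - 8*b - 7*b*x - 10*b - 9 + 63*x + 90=b^2 - 18*b + x*(63 - 7*b) + 81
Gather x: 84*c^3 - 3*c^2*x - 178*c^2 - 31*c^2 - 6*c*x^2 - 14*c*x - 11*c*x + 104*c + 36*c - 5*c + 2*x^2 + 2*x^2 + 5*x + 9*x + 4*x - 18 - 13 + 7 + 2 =84*c^3 - 209*c^2 + 135*c + x^2*(4 - 6*c) + x*(-3*c^2 - 25*c + 18) - 22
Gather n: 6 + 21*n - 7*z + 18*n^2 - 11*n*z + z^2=18*n^2 + n*(21 - 11*z) + z^2 - 7*z + 6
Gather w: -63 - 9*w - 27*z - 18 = -9*w - 27*z - 81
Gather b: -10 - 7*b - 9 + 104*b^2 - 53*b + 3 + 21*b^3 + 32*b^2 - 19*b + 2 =21*b^3 + 136*b^2 - 79*b - 14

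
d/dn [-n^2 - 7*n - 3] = -2*n - 7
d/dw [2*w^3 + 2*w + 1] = 6*w^2 + 2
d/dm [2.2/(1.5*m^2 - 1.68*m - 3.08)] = (3.696 - 6.6*m)/(-1.5*m^2 + 1.68*m + 3.08)^2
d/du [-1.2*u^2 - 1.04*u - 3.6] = -2.4*u - 1.04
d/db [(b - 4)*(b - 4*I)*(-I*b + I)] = -3*I*b^2 - b*(8 - 10*I) + 20 - 4*I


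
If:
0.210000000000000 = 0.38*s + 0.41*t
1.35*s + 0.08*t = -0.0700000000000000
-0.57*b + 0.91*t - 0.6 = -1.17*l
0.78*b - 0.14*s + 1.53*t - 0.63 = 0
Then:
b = -0.37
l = -0.13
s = -0.09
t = 0.59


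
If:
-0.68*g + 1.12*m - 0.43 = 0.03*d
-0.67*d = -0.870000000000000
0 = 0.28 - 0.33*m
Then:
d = 1.30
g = 0.71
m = 0.85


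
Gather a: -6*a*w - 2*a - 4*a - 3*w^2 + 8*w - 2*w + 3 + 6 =a*(-6*w - 6) - 3*w^2 + 6*w + 9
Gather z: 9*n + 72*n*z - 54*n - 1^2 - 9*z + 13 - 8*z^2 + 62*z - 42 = -45*n - 8*z^2 + z*(72*n + 53) - 30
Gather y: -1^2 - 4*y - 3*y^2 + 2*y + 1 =-3*y^2 - 2*y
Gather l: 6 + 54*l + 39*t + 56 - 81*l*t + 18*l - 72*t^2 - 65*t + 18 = l*(72 - 81*t) - 72*t^2 - 26*t + 80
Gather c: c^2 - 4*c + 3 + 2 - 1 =c^2 - 4*c + 4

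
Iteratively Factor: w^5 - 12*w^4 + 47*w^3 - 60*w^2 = (w)*(w^4 - 12*w^3 + 47*w^2 - 60*w) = w*(w - 3)*(w^3 - 9*w^2 + 20*w) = w*(w - 5)*(w - 3)*(w^2 - 4*w) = w^2*(w - 5)*(w - 3)*(w - 4)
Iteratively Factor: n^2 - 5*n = (n - 5)*(n)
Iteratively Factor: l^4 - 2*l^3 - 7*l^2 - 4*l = (l - 4)*(l^3 + 2*l^2 + l) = (l - 4)*(l + 1)*(l^2 + l) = l*(l - 4)*(l + 1)*(l + 1)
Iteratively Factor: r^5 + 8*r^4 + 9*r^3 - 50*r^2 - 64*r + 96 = (r + 4)*(r^4 + 4*r^3 - 7*r^2 - 22*r + 24) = (r + 4)^2*(r^3 - 7*r + 6) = (r + 3)*(r + 4)^2*(r^2 - 3*r + 2) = (r - 1)*(r + 3)*(r + 4)^2*(r - 2)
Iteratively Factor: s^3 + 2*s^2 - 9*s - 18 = (s - 3)*(s^2 + 5*s + 6) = (s - 3)*(s + 2)*(s + 3)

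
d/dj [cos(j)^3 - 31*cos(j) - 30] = (31 - 3*cos(j)^2)*sin(j)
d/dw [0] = 0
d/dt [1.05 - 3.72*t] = -3.72000000000000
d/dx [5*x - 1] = 5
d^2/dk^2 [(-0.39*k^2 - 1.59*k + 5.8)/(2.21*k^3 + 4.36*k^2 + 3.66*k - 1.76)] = (-3.809598*k^6 - 46.594314*k^5 + 266.93706*k^4 + 850.664612*k^3 + 850.847568*k^2 + 617.476416*k + 221.502304)/(10.793861*k^9 + 63.884028*k^8 + 179.661066*k^7 + 268.691584*k^6 + 195.7863*k^5 - 10.571856*k^4 - 98.947272*k^3 - 30.21216*k^2 + 34.011648*k - 5.451776)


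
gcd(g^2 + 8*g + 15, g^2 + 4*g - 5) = g + 5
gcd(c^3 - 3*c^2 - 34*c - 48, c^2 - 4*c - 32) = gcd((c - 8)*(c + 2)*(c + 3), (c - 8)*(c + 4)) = c - 8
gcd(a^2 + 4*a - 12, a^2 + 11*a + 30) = a + 6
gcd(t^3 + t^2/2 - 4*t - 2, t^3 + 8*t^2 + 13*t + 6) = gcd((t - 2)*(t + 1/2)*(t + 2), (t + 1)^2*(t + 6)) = 1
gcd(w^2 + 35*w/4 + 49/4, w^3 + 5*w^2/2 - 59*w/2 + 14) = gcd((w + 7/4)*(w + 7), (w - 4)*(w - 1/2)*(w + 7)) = w + 7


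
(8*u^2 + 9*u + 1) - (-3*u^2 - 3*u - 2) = 11*u^2 + 12*u + 3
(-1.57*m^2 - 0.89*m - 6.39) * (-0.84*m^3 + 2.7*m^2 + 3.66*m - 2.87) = 1.3188*m^5 - 3.4914*m^4 - 2.7816*m^3 - 16.0045*m^2 - 20.8331*m + 18.3393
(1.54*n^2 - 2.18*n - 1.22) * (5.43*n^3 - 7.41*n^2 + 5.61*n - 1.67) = 8.3622*n^5 - 23.2488*n^4 + 18.1686*n^3 - 5.7614*n^2 - 3.2036*n + 2.0374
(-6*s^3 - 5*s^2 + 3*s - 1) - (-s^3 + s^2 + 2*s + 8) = -5*s^3 - 6*s^2 + s - 9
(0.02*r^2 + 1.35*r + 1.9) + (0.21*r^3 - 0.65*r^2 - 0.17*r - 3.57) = 0.21*r^3 - 0.63*r^2 + 1.18*r - 1.67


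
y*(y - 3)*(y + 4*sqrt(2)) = y^3 - 3*y^2 + 4*sqrt(2)*y^2 - 12*sqrt(2)*y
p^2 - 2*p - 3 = (p - 3)*(p + 1)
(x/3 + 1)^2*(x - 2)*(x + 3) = x^4/9 + 7*x^3/9 + x^2 - 3*x - 6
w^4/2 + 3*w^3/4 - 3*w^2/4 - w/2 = w*(w/2 + 1/4)*(w - 1)*(w + 2)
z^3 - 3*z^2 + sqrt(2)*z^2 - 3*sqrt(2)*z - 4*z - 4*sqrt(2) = (z - 4)*(z + 1)*(z + sqrt(2))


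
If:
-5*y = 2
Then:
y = -2/5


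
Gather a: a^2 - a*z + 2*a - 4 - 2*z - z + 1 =a^2 + a*(2 - z) - 3*z - 3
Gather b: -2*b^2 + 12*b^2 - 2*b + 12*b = 10*b^2 + 10*b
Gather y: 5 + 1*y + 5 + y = 2*y + 10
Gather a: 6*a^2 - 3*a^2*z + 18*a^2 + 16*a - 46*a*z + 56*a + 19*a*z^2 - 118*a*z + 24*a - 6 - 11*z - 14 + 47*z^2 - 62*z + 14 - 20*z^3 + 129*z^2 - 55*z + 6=a^2*(24 - 3*z) + a*(19*z^2 - 164*z + 96) - 20*z^3 + 176*z^2 - 128*z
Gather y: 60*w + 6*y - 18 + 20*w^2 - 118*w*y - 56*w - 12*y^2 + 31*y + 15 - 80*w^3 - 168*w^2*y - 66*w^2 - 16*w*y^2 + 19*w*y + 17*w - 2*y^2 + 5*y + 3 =-80*w^3 - 46*w^2 + 21*w + y^2*(-16*w - 14) + y*(-168*w^2 - 99*w + 42)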